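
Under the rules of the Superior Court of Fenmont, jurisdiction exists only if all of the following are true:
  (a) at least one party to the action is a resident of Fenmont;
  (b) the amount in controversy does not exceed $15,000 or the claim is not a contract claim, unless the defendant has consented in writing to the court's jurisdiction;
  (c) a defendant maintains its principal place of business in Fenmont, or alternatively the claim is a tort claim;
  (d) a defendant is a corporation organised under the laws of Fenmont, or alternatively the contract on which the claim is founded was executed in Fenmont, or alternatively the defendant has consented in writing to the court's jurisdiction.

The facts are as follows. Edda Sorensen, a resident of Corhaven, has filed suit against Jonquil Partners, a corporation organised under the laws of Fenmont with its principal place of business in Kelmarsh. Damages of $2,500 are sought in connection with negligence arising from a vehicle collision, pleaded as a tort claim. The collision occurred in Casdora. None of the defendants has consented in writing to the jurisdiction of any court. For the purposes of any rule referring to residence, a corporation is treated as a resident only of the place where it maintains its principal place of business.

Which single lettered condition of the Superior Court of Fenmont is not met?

(a)

The Superior Court of Fenmont:
  (a) No party resides in Fenmont. Condition not met.
  (b) The amount in controversy is $2,500, within the USD 15,000 ceiling, so this disjunct is met. Met.
  (c) The claim is a tort claim — that alternative is enough. Satisfied.
  (d) Jonquil Partners is organised under the laws of Fenmont, so this disjunct is met. Condition met.
Only condition (a) fails.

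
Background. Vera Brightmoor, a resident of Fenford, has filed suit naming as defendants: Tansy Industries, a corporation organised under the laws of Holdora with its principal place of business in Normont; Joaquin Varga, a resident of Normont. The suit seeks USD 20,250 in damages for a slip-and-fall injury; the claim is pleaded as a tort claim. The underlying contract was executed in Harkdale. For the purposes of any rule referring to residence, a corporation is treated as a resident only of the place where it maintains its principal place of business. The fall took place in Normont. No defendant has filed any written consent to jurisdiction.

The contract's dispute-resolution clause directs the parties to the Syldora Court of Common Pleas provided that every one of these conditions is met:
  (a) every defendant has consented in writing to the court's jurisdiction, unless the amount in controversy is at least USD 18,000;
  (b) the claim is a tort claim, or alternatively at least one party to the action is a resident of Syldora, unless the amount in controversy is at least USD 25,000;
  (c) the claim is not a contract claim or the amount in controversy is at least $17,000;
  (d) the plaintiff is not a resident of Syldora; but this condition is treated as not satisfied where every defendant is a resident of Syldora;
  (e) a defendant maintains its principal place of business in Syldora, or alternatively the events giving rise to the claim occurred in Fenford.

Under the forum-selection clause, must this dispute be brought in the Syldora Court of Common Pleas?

No

The Syldora Court of Common Pleas:
  (a) No such written consent has been filed. The proviso rescues it, though: the amount in controversy is USD 20,250, which meets the USD 18,000 floor. Condition met.
  (b) The claim is a tort claim, which satisfies one of the alternatives. Met.
  (c) The claim is a tort claim, not a contract claim, so this disjunct is met. Satisfied.
  (d) The plaintiff resides in Fenford, which is not Syldora. And the carve-out is inapplicable — the defendants reside as follows — Tansy Industries in Normont, Joaquin Varga in Normont — not all in Syldora. Condition met.
  (e) The corporate defendant(s) have their principal place of business in Normont, not Syldora; the operative events occurred in Normont, not Fenford — no alternative holds. Not met.
  → Forum clause is not triggered.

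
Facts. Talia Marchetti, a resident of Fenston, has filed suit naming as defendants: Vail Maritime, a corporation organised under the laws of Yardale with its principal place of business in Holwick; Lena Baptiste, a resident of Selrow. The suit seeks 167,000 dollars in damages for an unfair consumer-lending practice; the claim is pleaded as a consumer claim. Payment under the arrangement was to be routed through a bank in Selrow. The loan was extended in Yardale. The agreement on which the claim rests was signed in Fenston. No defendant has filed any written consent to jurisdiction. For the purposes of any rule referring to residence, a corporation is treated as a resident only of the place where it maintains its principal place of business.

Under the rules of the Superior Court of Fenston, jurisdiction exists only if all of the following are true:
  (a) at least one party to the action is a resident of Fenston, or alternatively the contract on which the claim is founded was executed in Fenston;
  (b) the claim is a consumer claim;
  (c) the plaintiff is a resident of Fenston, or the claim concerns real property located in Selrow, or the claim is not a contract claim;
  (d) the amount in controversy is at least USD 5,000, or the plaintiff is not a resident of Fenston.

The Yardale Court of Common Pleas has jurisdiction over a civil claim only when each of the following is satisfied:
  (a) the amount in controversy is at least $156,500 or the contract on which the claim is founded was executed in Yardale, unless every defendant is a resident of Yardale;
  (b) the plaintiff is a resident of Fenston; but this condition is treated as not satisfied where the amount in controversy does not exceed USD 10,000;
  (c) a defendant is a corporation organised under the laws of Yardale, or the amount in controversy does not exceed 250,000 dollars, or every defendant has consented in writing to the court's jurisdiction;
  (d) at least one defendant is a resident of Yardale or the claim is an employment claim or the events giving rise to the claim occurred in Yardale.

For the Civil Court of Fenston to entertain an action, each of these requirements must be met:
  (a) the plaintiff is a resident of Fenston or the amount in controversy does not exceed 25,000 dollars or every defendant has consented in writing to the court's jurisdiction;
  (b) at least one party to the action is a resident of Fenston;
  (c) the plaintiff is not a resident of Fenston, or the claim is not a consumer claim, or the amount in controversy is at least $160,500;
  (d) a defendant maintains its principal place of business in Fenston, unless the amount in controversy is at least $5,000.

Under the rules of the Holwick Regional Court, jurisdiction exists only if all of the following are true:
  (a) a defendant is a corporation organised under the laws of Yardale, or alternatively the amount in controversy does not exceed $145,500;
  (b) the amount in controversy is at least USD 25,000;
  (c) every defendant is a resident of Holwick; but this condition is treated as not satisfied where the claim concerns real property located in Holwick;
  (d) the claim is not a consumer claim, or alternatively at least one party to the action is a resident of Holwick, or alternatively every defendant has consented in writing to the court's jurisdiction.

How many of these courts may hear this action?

The Superior Court of Fenston:
  (a) Talia Marchetti resides in Fenston, which satisfies one of the alternatives. Satisfied.
  (b) The claim is a consumer claim. Satisfied.
  (c) The plaintiff resides in Fenston, so one alternative holds. Satisfied.
  (d) The amount in controversy is USD 167,000, which meets the $5,000 floor, which satisfies one of the alternatives. Condition met.
  → Jurisdiction lies.
The Yardale Court of Common Pleas:
  (a) The amount in controversy is USD 167,000, which meets the 156,500 dollars floor, which satisfies one of the alternatives. Satisfied.
  (b) The plaintiff resides in Fenston. And the carve-out is inapplicable — the amount in controversy is USD 167,000, above the $10,000 ceiling. Satisfied.
  (c) Vail Maritime is organised under the laws of Yardale — that alternative is enough. Met.
  (d) The operative events occurred in Yardale, so one alternative holds. Condition met.
  → All conditions met; jurisdiction exists.
The Civil Court of Fenston:
  (a) The plaintiff resides in Fenston, which satisfies one of the alternatives. Condition met.
  (b) Talia Marchetti resides in Fenston. Condition met.
  (c) The amount in controversy is $167,000, which meets the 160,500 dollars floor, which satisfies one of the alternatives. Met.
  (d) The corporate defendant(s) have their principal place of business in Holwick, not Fenston. But the amount in controversy is 167,000 dollars, which meets the $5,000 floor, and the 'unless' clause therefore excuses the requirement. Condition met.
  → Every requirement is satisfied — jurisdiction.
The Holwick Regional Court:
  (a) Vail Maritime is organised under the laws of Yardale, so this disjunct is met. Met.
  (b) The amount in controversy is 167,000 dollars, which meets the 25,000 dollars floor. Met.
  (c) The defendants reside as follows — Vail Maritime in Holwick, Lena Baptiste in Selrow — not all in Holwick. Not satisfied.
  (d) Vail Maritime resides in Holwick — that alternative is enough. Met.
  → No jurisdiction.
Courts with jurisdiction: the Superior Court of Fenston, the Yardale Court of Common Pleas, the Civil Court of Fenston — 3 in total.

3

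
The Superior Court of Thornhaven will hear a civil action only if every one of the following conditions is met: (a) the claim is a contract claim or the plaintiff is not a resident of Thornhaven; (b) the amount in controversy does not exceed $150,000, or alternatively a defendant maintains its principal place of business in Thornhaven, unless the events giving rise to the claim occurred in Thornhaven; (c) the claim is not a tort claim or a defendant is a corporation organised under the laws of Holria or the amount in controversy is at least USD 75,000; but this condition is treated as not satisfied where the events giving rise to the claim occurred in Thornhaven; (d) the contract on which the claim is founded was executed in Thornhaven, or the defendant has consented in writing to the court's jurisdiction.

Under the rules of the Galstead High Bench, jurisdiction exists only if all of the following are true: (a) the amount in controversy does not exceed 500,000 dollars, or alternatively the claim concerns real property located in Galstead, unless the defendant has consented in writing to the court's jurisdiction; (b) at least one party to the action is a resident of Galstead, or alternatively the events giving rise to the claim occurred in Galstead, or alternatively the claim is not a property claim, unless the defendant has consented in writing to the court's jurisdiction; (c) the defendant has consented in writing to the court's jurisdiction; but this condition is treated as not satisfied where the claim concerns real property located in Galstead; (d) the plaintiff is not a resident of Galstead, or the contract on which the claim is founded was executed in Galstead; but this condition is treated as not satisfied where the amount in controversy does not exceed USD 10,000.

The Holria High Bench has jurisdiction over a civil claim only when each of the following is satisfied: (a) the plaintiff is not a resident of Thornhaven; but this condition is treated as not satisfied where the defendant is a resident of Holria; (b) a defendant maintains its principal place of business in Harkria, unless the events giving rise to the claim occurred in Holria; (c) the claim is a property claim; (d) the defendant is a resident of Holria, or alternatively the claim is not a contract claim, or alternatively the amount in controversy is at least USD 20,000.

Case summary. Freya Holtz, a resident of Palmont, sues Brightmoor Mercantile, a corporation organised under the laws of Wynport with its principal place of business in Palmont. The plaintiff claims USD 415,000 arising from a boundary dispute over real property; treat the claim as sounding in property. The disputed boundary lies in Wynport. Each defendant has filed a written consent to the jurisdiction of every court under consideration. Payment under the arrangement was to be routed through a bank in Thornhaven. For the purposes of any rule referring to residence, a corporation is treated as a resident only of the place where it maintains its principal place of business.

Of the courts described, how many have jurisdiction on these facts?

The Superior Court of Thornhaven:
  (a) The plaintiff resides in Palmont, which is not Thornhaven — that alternative is enough. Satisfied.
  (b) The amount in controversy is USD 415,000, above the USD 150,000 ceiling; the corporate defendant(s) have their principal place of business in Palmont, not Thornhaven — none of the alternatives is met. The proviso offers no rescue either, since the operative events occurred in Wynport, not Thornhaven. Not satisfied.
  (c) The claim is a property claim, not a tort claim, which satisfies one of the alternatives. And the carve-out is inapplicable — the operative events occurred in Wynport, not Thornhaven. Met.
  (d) Every defendant has filed written consent, which satisfies one of the alternatives. Satisfied.
  → At least one condition fails; no jurisdiction.
The Galstead High Bench:
  (a) The amount in controversy is $415,000, within the USD 500,000 ceiling, so one alternative holds. Met.
  (b) No party resides in Galstead; the operative events occurred in Wynport, not Galstead; the claim is a property claim — none of the alternatives is met. The proviso rescues it, though: every defendant has filed written consent. Condition met.
  (c) Every defendant has filed written consent. And the carve-out is inapplicable — the property lies in Wynport, not Galstead. Condition met.
  (d) The plaintiff resides in Palmont, which is not Galstead, so this disjunct is met. The exception is not triggered, since the amount in controversy is USD 415,000, above the $10,000 ceiling. Condition met.
  → All conditions met; jurisdiction exists.
The Holria High Bench:
  (a) The plaintiff resides in Palmont, which is not Thornhaven. The exception is not triggered, since the defendant resides in Palmont, not Holria. Condition met.
  (b) The corporate defendant(s) have their principal place of business in Palmont, not Harkria. And the operative events occurred in Wynport, not Holria, so the proviso does not save it. Not met.
  (c) The claim is a property claim. Satisfied.
  (d) The claim is a property claim, not a contract claim — that alternative is enough. Satisfied.
  → At least one condition fails; no jurisdiction.
Courts with jurisdiction: the Galstead High Bench — 1 in total.

1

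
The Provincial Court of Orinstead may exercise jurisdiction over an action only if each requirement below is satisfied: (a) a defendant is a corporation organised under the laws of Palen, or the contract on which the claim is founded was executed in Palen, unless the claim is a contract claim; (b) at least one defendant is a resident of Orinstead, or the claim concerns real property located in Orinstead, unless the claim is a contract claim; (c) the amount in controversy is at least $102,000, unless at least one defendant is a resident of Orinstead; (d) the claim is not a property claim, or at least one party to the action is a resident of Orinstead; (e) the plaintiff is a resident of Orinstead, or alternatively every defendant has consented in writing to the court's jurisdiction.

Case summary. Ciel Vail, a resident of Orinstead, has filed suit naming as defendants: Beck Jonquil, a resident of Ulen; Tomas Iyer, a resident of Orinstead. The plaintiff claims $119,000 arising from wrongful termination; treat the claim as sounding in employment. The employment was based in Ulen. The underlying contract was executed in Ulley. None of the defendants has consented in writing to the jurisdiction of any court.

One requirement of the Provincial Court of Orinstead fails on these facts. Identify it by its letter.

The Provincial Court of Orinstead:
  (a) No defendant is a corporation; the contract was executed in Ulley, not Palen — none of the alternatives is met. And the claim is an employment claim, not a contract claim, so the proviso does not save it. Not met.
  (b) Tomas Iyer resides in Orinstead, so one alternative holds. Met.
  (c) The amount in controversy is 119,000 dollars, which meets the $102,000 floor. Met.
  (d) The claim is an employment claim, not a property claim, so this disjunct is met. Condition met.
  (e) The plaintiff resides in Orinstead, which satisfies one of the alternatives. Satisfied.
Only condition (a) fails.

(a)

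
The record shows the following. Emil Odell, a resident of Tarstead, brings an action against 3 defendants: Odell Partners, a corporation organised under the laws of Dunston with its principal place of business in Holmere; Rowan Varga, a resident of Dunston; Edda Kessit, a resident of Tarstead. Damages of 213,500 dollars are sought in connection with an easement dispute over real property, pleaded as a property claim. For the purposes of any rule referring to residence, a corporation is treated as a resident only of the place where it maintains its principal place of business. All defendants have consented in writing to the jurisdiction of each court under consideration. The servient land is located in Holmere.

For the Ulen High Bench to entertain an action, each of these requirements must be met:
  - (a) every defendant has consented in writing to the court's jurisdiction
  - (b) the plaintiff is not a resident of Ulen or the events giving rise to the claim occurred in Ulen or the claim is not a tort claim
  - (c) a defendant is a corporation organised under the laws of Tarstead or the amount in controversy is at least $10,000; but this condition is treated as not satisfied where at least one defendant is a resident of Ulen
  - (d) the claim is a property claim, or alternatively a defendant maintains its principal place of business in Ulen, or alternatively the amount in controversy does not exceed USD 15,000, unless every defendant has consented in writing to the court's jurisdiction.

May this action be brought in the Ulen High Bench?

The Ulen High Bench:
  (a) Every defendant has filed written consent. Met.
  (b) The plaintiff resides in Tarstead, which is not Ulen, so this disjunct is met. Met.
  (c) The amount in controversy is $213,500, which meets the $10,000 floor, so one alternative holds. The exception is not triggered, since no defendant resides in Ulen (they reside in Holmere, Dunston, Tarstead). Met.
  (d) The claim is a property claim, which satisfies one of the alternatives. Satisfied.
  → All conditions met; jurisdiction exists.

Yes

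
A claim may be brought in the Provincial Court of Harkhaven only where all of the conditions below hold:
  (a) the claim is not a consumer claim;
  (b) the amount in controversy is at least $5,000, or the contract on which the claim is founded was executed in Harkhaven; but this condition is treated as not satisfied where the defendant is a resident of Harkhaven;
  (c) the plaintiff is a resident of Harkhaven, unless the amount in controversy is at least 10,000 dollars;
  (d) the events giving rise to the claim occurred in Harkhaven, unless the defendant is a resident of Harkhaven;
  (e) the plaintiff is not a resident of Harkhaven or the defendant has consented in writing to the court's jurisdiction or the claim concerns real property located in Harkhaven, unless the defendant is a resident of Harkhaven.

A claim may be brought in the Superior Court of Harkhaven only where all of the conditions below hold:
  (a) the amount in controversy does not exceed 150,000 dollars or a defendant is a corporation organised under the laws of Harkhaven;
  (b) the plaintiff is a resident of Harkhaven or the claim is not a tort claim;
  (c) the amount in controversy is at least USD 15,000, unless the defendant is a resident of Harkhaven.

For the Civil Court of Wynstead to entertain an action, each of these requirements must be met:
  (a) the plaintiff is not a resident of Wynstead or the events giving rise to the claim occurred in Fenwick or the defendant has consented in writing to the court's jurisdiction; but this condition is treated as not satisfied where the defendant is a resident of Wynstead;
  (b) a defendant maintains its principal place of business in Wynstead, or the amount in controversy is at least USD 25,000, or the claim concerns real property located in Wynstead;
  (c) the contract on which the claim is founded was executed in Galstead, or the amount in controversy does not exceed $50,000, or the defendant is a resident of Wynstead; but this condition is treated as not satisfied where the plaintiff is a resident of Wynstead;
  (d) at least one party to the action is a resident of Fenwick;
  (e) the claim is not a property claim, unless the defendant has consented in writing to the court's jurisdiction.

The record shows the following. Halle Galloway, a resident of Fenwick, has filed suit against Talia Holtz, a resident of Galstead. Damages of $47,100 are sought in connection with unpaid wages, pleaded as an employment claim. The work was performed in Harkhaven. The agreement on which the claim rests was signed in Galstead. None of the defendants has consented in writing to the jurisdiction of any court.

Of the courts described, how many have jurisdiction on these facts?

The Provincial Court of Harkhaven:
  (a) The claim is an employment claim, not a consumer claim. Satisfied.
  (b) The amount in controversy is $47,100, which meets the 5,000 dollars floor, which satisfies one of the alternatives. And the carve-out is inapplicable — the defendant resides in Galstead, not Harkhaven. Satisfied.
  (c) The plaintiff resides in Fenwick, not Harkhaven. But the amount in controversy is 47,100 dollars, which meets the $10,000 floor, and the 'unless' clause therefore excuses the requirement. Satisfied.
  (d) The operative events occurred in Harkhaven. Condition met.
  (e) The plaintiff resides in Fenwick, which is not Harkhaven, so one alternative holds. Met.
  → Jurisdiction lies.
The Superior Court of Harkhaven:
  (a) The amount in controversy is $47,100, within the 150,000 dollars ceiling, so this disjunct is met. Satisfied.
  (b) The claim is an employment claim, not a tort claim, so this disjunct is met. Satisfied.
  (c) The amount in controversy is USD 47,100, which meets the $15,000 floor. Satisfied.
  → The court has jurisdiction.
The Civil Court of Wynstead:
  (a) The plaintiff resides in Fenwick, which is not Wynstead, so this disjunct is met. And the carve-out is inapplicable — the defendant resides in Galstead, not Wynstead. Satisfied.
  (b) The amount in controversy is USD 47,100, which meets the $25,000 floor, so this disjunct is met. Condition met.
  (c) The contract was executed in Galstead, which satisfies one of the alternatives. The carve-out does not apply: the plaintiff resides in Fenwick, not Wynstead. Condition met.
  (d) Halle Galloway resides in Fenwick. Satisfied.
  (e) The claim is an employment claim, not a property claim. Satisfied.
  → The court has jurisdiction.
Courts with jurisdiction: the Provincial Court of Harkhaven, the Superior Court of Harkhaven, the Civil Court of Wynstead — 3 in total.

3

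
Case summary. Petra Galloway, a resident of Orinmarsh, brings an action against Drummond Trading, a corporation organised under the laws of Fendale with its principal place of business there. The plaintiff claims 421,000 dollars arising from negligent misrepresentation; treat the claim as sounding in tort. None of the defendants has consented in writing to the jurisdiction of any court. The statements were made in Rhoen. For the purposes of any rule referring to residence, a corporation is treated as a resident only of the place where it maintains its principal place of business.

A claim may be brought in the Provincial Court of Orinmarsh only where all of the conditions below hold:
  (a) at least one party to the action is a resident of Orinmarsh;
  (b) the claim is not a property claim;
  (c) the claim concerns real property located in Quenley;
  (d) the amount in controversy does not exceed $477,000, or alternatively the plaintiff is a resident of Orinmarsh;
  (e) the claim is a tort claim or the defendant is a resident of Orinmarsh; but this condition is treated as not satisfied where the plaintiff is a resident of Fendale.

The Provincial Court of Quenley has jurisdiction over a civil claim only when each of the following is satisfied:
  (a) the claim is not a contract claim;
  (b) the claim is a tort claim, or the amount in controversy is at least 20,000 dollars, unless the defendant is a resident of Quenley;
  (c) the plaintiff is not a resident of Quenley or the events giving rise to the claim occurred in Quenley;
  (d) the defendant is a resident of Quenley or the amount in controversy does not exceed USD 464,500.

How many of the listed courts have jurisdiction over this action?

The Provincial Court of Orinmarsh:
  (a) Petra Galloway resides in Orinmarsh. Condition met.
  (b) The claim is a tort claim, not a property claim. Satisfied.
  (c) The claim does not concern real property. Condition not met.
  (d) The amount in controversy is 421,000 dollars, within the USD 477,000 ceiling, so one alternative holds. Met.
  (e) The claim is a tort claim — that alternative is enough. The carve-out does not apply: the plaintiff resides in Orinmarsh, not Fendale. Satisfied.
  → At least one condition fails; no jurisdiction.
The Provincial Court of Quenley:
  (a) The claim is a tort claim, not a contract claim. Satisfied.
  (b) The claim is a tort claim, which satisfies one of the alternatives. Met.
  (c) The plaintiff resides in Orinmarsh, which is not Quenley, so one alternative holds. Satisfied.
  (d) The amount in controversy is USD 421,000, within the 464,500 dollars ceiling, so this disjunct is met. Condition met.
  → Jurisdiction lies.
Courts with jurisdiction: the Provincial Court of Quenley — 1 in total.

1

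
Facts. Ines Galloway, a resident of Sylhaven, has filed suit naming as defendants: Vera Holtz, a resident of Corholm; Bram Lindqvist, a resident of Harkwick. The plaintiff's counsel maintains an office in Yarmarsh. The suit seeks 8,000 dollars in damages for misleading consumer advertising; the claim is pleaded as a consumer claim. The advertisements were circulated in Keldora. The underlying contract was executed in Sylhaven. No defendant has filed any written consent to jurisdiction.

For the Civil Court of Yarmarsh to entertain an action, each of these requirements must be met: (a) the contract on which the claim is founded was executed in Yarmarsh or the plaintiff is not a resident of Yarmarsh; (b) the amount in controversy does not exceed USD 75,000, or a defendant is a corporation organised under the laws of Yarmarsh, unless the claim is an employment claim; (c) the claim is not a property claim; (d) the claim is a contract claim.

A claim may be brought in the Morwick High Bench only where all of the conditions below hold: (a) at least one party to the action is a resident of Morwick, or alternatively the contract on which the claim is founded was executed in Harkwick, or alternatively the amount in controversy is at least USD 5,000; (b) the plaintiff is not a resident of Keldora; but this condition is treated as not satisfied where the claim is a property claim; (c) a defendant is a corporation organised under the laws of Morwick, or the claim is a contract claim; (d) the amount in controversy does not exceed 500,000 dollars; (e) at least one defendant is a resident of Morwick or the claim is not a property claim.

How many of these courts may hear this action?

0

The Civil Court of Yarmarsh:
  (a) The plaintiff resides in Sylhaven, which is not Yarmarsh — that alternative is enough. Met.
  (b) The amount in controversy is $8,000, within the USD 75,000 ceiling, so this disjunct is met. Met.
  (c) The claim is a consumer claim, not a property claim. Met.
  (d) The claim is a consumer claim, not a contract claim. Not satisfied.
  → Not every requirement is met — no jurisdiction.
The Morwick High Bench:
  (a) The amount in controversy is 8,000 dollars, which meets the 5,000 dollars floor — that alternative is enough. Met.
  (b) The plaintiff resides in Sylhaven, which is not Keldora. The exception is not triggered, since the claim is a consumer claim, not a property claim. Satisfied.
  (c) No defendant is a corporation; the claim is a consumer claim, not a contract claim — no alternative holds. Fails.
  (d) The amount in controversy is 8,000 dollars, within the USD 500,000 ceiling. Met.
  (e) The claim is a consumer claim, not a property claim, so one alternative holds. Met.
  → The court lacks jurisdiction.
No court satisfies all of its conditions.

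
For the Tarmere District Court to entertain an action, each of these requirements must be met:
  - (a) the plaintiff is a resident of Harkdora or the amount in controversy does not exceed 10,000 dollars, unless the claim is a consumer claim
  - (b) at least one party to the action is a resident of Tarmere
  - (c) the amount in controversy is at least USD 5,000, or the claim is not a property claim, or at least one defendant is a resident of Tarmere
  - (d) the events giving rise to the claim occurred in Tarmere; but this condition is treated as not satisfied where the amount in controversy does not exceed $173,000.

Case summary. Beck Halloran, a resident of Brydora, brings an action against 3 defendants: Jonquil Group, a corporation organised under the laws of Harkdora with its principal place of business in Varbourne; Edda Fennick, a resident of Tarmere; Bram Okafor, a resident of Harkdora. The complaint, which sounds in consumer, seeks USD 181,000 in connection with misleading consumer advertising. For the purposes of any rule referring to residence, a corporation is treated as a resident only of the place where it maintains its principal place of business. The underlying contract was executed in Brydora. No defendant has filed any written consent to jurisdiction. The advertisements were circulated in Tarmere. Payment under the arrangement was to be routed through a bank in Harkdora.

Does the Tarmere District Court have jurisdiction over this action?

Yes

The Tarmere District Court:
  (a) The plaintiff resides in Brydora, not Harkdora; the amount in controversy is $181,000, above the $10,000 ceiling — none of the alternatives is met. However, the claim is a consumer claim, so the 'unless' proviso supplies this condition. Satisfied.
  (b) Edda Fennick resides in Tarmere. Met.
  (c) The amount in controversy is USD 181,000, which meets the 5,000 dollars floor, which satisfies one of the alternatives. Condition met.
  (d) The operative events occurred in Tarmere. The exception is not triggered, since the amount in controversy is USD 181,000, above the USD 173,000 ceiling. Condition met.
  → Every requirement is satisfied — jurisdiction.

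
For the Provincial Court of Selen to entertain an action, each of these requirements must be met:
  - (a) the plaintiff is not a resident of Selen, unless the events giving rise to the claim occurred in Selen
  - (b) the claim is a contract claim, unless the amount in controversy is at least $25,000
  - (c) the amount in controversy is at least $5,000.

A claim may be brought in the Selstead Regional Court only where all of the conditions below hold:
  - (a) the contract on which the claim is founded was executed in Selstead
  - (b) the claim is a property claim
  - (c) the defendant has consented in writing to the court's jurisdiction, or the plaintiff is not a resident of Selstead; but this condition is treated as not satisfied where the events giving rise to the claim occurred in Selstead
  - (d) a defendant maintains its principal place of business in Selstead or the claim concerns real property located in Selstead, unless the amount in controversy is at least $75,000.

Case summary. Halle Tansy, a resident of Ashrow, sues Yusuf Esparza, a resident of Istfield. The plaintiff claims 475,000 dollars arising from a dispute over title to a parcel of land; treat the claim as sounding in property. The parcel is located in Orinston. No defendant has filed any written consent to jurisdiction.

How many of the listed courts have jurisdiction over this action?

1

The Provincial Court of Selen:
  (a) The plaintiff resides in Ashrow, which is not Selen. Satisfied.
  (b) The claim is a property claim, not a contract claim. But the amount in controversy is USD 475,000, which meets the $25,000 floor, and the 'unless' clause therefore excuses the requirement. Satisfied.
  (c) The amount in controversy is USD 475,000, which meets the $5,000 floor. Condition met.
  → The court has jurisdiction.
The Selstead Regional Court:
  (a) No contract (and hence no place of execution) is alleged. Fails.
  (b) The claim is a property claim. Condition met.
  (c) The plaintiff resides in Ashrow, which is not Selstead, so this disjunct is met. The exception is not triggered, since the operative events occurred in Orinston, not Selstead. Satisfied.
  (d) No defendant is a corporation; the property lies in Orinston, not Selstead — every alternative fails. But the amount in controversy is 475,000 dollars, which meets the 75,000 dollars floor, and the 'unless' clause therefore excuses the requirement. Satisfied.
  → Not every requirement is met — no jurisdiction.
Courts with jurisdiction: the Provincial Court of Selen — 1 in total.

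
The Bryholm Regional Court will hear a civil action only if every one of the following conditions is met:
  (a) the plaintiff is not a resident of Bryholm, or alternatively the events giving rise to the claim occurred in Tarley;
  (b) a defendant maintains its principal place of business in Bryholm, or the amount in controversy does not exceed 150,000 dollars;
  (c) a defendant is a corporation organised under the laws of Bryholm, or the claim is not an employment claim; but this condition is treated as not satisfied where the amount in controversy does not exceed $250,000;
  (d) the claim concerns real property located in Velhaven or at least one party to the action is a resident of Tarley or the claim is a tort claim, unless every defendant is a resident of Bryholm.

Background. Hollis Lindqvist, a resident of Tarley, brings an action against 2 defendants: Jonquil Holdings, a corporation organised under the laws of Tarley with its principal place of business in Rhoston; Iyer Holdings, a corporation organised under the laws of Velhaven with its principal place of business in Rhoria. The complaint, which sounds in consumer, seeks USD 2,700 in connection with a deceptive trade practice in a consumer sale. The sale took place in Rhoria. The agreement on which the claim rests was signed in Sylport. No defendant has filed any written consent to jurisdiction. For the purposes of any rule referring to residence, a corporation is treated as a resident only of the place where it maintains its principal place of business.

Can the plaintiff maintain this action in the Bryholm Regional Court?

No

The Bryholm Regional Court:
  (a) The plaintiff resides in Tarley, which is not Bryholm, so this disjunct is met. Satisfied.
  (b) The amount in controversy is $2,700, within the 150,000 dollars ceiling, so one alternative holds. Satisfied.
  (c) The claim is a consumer claim, not an employment claim — that alternative is enough. But the amount in controversy is $2,700, within the 250,000 dollars ceiling, triggering the carve-out and defeating this condition. Not met.
  (d) Hollis Lindqvist resides in Tarley, so one alternative holds. Satisfied.
  → At least one condition fails; no jurisdiction.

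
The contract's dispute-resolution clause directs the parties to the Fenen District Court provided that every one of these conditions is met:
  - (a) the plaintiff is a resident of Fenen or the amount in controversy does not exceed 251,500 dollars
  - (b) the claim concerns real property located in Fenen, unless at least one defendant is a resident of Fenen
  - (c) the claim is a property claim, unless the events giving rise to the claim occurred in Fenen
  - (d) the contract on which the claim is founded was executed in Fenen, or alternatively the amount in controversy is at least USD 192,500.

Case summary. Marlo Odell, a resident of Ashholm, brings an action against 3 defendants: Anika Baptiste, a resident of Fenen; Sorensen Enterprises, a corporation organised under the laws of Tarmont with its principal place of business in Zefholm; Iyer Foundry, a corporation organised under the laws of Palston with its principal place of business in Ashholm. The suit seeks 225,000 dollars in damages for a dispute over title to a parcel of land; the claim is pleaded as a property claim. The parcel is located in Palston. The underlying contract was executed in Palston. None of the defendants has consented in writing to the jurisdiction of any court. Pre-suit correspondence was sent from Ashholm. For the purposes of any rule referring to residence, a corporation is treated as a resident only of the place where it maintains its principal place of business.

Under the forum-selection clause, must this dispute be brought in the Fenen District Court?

Yes

The Fenen District Court:
  (a) The amount in controversy is $225,000, within the $251,500 ceiling — that alternative is enough. Met.
  (b) The property lies in Palston, not Fenen. However, Anika Baptiste resides in Fenen, so the 'unless' proviso supplies this condition. Satisfied.
  (c) The claim is a property claim. Met.
  (d) The amount in controversy is 225,000 dollars, which meets the 192,500 dollars floor — that alternative is enough. Condition met.
  → The clause applies.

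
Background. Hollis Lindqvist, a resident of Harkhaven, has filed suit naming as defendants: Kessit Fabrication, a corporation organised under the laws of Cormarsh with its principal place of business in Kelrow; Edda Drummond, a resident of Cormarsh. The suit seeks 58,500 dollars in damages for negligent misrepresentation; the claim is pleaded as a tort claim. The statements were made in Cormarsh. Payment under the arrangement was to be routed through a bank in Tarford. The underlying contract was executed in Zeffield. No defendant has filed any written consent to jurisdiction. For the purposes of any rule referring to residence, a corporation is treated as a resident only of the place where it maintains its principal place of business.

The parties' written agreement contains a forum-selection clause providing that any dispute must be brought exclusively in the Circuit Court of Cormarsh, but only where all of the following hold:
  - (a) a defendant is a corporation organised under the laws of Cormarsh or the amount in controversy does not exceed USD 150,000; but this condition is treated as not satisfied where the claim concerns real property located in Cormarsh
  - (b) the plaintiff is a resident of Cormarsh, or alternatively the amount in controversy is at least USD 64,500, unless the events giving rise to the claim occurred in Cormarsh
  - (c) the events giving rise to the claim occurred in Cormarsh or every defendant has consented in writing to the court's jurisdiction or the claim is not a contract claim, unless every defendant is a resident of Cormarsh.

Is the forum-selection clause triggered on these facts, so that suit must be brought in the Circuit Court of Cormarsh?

The Circuit Court of Cormarsh:
  (a) Kessit Fabrication is organised under the laws of Cormarsh — that alternative is enough. And the carve-out is inapplicable — the claim does not concern real property. Condition met.
  (b) The plaintiff resides in Harkhaven, not Cormarsh; the amount in controversy is USD 58,500, below the USD 64,500 floor — every alternative fails. But the operative events occurred in Cormarsh, and the 'unless' clause therefore excuses the requirement. Satisfied.
  (c) The operative events occurred in Cormarsh — that alternative is enough. Satisfied.
  → The clause applies.

Yes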